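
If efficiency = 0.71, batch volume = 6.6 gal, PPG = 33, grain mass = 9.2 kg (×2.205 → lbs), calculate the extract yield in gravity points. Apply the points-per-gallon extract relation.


points = lbs × PPG × eff / vol
lbs = 9.2 × 2.205 = 20.2860
points = 20.2860 × 33 × 0.71 / 6.6

72.0153 points


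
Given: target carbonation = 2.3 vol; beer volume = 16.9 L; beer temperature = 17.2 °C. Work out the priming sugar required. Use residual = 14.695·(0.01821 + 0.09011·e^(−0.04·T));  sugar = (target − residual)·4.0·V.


residual = 14.695·(0.01821 + 0.09011·e^(−0.04·17.2)) = 0.9331
sugar = (2.3 − 0.9331)·4.0·16.9

92.4027 g


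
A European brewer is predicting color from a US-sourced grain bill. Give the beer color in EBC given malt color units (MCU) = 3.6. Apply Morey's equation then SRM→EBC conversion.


SRM = 1.4922·MCU^0.6859;  EBC = SRM·1.97
SRM = 1.4922·3.6^0.6859 = 3.5925
EBC = 3.5925·1.97

7.0772 EBC


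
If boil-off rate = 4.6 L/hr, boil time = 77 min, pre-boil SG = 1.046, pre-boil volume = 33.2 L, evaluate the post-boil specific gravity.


V_post = V_pre − rate·(t/60);  SG_post = 1 + (SG_pre−1)·V_pre/V_post
V_post = 33.2 − 4.6·(77/60) = 27.2967
SG_post = 1 + (1.046 − 1)·33.2/27.2967

1.0559


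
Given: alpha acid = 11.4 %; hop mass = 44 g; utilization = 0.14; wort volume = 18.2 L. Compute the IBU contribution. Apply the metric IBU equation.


IBU = (α/100)·mass·U·1000 / V
IBU = (11.4/100)·44·0.14·1000 / 18.2

38.5846 IBU


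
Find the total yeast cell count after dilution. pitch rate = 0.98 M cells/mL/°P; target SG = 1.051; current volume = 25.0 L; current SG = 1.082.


V_w = V·((SG_c−1)/(SG_t−1)−1);  °P = 259 − 259/SG_t;  cells = rate·(V+V_w)·°P
V_w = 25.0·((1.082−1)/(1.051−1)−1) = 15.1961
V_final = 25.0 + 15.1961 = 40.1961
°P = 259 − 259/1.051 = 12.5680
cells = 0.98·40.1961·12.5680

495.0818 billion cells


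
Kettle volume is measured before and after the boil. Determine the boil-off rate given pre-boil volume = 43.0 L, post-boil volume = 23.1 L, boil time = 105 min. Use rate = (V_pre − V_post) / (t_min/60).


rate = (43.0 − 23.1) / (105/60)

11.3714 L/hr


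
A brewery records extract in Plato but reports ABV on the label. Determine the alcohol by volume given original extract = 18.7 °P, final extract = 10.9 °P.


SG = 259/(259 − P);  ABV = (OG − FG)·131.25
OG = 259/(259 − 18.7) = 1.0778
FG = 259/(259 − 10.9) = 1.0439
ABV = (1.0778 − 1.0439)·131.25

4.4475 % ABV


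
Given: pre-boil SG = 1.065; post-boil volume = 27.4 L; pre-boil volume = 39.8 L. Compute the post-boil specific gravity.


SG_post = 1 + (SG_pre − 1)·V_pre/V_post
pts_pre = (1.065 − 1)·1000 = 65.0000
pts_post = 65.0000·39.8/27.4 = 94.4161
SG_post = 1 + 94.4161/1000

1.0944


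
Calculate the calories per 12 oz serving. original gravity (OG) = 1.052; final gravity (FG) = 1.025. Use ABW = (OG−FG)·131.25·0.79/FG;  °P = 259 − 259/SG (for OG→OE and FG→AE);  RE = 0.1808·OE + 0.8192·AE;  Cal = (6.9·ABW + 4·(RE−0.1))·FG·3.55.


ABW = (1.052 − 1.025)·131.25·0.79/1.025 = 2.7313
OE = 259 − 259/1.052 = 12.8023 °P
AE = 259 − 259/1.025 = 6.3171 °P
RE = 0.1808·12.8023 + 0.8192·6.3171 = 7.4896 °P
Cal = (6.9·2.7313 + 4·(7.4896−0.1))·1.025·3.55

176.1309 kcal


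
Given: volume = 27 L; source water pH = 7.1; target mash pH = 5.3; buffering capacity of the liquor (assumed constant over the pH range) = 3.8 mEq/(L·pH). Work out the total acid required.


acid = buffering capacity · (pH_source − pH_target) · V
acid = 3.8 · (7.1 − 5.3) · 27

184.6800 mEq


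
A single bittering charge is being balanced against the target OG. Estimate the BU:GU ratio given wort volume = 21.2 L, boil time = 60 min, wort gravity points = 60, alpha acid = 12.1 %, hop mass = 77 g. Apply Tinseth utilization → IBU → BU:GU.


U = 1.65·0.000125^(GP/1000)·(1−e^(−0.04t))/4.15;  IBU = (α/100)·m·U·1000/V;  BU:GU = IBU/GP
U = 1.65·0.000125^(60/1000)·(1−e^(−0.04·60))/4.15 = 0.2108
IBU = (12.1/100)·77·0.2108·1000/21.2 = 92.6594
BU:GU = 92.6594/60

1.5443


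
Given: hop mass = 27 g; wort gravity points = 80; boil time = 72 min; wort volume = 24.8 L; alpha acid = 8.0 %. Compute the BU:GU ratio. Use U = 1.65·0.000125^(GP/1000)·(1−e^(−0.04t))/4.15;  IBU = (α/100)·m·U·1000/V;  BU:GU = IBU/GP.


U = 1.65·0.000125^(80/1000)·(1−e^(−0.04·72))/4.15 = 0.1829
IBU = (8.0/100)·27·0.1829·1000/24.8 = 15.9258
BU:GU = 15.9258/80

0.1991


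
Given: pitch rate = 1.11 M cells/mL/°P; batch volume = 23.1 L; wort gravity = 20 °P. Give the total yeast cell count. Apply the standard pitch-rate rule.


cells (billions) = rate · V_L · °P
cells = 1.11 · 23.1 · 20

512.8200 billion cells


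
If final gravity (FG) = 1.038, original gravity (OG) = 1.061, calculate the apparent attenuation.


AA = (OG − FG)/(OG − 1) · 100
AA = (1.061 − 1.038)/(1.061 − 1) · 100

37.7049 %


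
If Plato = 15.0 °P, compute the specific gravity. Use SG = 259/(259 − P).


SG = 259/(259 − 15.0)

1.0615


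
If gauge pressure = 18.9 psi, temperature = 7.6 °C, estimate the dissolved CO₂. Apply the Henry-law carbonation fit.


vols = (P + 14.695)·(0.01821 + 0.09011·e^(−0.04·T))
vols = (18.9 + 14.695)·(0.01821 + 0.09011·e^(−0.04·7.6))

2.8455 volumes


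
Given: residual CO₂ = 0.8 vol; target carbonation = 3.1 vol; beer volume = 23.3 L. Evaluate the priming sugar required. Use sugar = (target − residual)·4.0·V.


sugar = (3.1 − 0.8)·4.0·23.3

214.3600 g


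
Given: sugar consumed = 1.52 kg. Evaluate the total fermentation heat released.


Q = m_sugar · 590 kJ/kg
Q = 1.52 · 590

896.8000 kJ


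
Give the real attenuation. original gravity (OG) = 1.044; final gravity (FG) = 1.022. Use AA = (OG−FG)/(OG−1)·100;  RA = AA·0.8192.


AA = (1.044 − 1.022)/(1.044 − 1)·100 = 50.0000
RA = 50.0000·0.8192

40.9600 %


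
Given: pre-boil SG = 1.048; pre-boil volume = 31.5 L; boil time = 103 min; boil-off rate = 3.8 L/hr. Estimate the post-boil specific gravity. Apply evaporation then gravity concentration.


V_post = V_pre − rate·(t/60);  SG_post = 1 + (SG_pre−1)·V_pre/V_post
V_post = 31.5 − 3.8·(103/60) = 24.9767
SG_post = 1 + (1.048 − 1)·31.5/24.9767

1.0605


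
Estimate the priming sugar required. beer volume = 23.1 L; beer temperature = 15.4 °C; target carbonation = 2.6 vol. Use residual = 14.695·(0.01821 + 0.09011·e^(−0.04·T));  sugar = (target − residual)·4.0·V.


residual = 14.695·(0.01821 + 0.09011·e^(−0.04·15.4)) = 0.9828
sugar = (2.6 − 0.9828)·4.0·23.1

149.4312 g


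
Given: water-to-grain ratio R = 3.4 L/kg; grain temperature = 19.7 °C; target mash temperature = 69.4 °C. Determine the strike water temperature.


T_strike = (0.41/R)·(T_mash − T_grain) + T_mash
T_strike = (0.41/3.4)·(69.4 − 19.7) + 69.4

75.3932 °C


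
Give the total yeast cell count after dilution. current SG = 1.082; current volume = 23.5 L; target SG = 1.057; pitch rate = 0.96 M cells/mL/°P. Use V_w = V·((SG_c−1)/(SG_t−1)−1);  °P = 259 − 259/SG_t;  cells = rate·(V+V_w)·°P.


V_w = 23.5·((1.082−1)/(1.057−1)−1) = 10.3070
V_final = 23.5 + 10.3070 = 33.8070
°P = 259 − 259/1.057 = 13.9669
cells = 0.96·33.8070·13.9669

453.2917 billion cells


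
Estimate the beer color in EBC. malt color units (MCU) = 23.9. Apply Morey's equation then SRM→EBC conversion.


SRM = 1.4922·MCU^0.6859;  EBC = SRM·1.97
SRM = 1.4922·23.9^0.6859 = 13.1604
EBC = 13.1604·1.97

25.9261 EBC


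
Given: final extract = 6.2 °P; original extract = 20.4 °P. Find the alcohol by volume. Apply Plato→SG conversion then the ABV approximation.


SG = 259/(259 − P);  ABV = (OG − FG)·131.25
OG = 259/(259 − 20.4) = 1.0855
FG = 259/(259 − 6.2) = 1.0245
ABV = (1.0855 − 1.0245)·131.25

8.0028 % ABV


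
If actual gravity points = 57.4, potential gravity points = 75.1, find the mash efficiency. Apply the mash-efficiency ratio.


efficiency = actual / potential × 100
efficiency = 57.4 / 75.1 × 100

76.4314 %


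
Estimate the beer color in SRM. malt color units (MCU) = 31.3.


SRM = 1.4922 · MCU^0.6859
SRM = 1.4922 · 31.3^0.6859

15.8351 SRM


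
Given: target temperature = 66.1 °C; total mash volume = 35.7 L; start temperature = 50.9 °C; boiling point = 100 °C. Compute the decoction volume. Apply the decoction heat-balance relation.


V_dec = V_total·(T_target − T_start)/(T_boil − T_start)
V_dec = 35.7·(66.1 − 50.9)/(100 − 50.9)

11.0517 L


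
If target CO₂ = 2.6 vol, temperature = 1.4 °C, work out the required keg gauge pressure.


psi = vols/(0.01821 + 0.09011·e^(−0.04·T)) − 14.695
psi = 2.6/(0.01821 + 0.09011·e^(−0.04·1.4)) − 14.695

10.4470 psi


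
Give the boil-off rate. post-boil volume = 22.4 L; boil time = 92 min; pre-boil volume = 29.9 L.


rate = (V_pre − V_post) / (t_min/60)
rate = (29.9 − 22.4) / (92/60)

4.8913 L/hr


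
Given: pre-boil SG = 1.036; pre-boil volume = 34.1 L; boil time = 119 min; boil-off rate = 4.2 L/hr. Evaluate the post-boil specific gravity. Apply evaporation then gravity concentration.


V_post = V_pre − rate·(t/60);  SG_post = 1 + (SG_pre−1)·V_pre/V_post
V_post = 34.1 − 4.2·(119/60) = 25.7700
SG_post = 1 + (1.036 − 1)·34.1/25.7700

1.0476


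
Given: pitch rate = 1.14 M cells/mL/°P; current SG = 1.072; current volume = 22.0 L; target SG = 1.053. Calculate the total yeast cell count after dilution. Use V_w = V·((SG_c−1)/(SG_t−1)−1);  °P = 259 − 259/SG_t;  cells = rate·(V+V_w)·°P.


V_w = 22.0·((1.072−1)/(1.053−1)−1) = 7.8868
V_final = 22.0 + 7.8868 = 29.8868
°P = 259 − 259/1.053 = 13.0361
cells = 1.14·29.8868·13.0361

444.1518 billion cells


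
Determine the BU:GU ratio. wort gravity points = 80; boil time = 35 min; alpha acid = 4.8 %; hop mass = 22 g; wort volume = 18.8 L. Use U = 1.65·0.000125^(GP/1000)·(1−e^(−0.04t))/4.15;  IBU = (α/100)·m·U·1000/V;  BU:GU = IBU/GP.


U = 1.65·0.000125^(80/1000)·(1−e^(−0.04·35))/4.15 = 0.1460
IBU = (4.8/100)·22·0.1460·1000/18.8 = 8.1983
BU:GU = 8.1983/80

0.1025


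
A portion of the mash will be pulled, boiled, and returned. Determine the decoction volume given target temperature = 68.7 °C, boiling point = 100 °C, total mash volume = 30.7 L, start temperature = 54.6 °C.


V_dec = V_total·(T_target − T_start)/(T_boil − T_start)
V_dec = 30.7·(68.7 − 54.6)/(100 − 54.6)

9.5346 L


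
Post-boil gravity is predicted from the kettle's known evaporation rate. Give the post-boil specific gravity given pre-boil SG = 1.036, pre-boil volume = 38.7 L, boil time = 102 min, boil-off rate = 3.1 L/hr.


V_post = V_pre − rate·(t/60);  SG_post = 1 + (SG_pre−1)·V_pre/V_post
V_post = 38.7 − 3.1·(102/60) = 33.4300
SG_post = 1 + (1.036 − 1)·38.7/33.4300

1.0417


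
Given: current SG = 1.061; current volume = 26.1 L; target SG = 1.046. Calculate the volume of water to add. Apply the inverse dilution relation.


V_water = V·((SG_curr − 1)/(SG_target − 1) − 1)
V_water = 26.1·((1.061 − 1)/(1.046 − 1) − 1)

8.5109 L


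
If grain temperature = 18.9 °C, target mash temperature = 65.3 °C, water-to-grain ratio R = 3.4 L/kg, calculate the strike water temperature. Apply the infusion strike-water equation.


T_strike = (0.41/R)·(T_mash − T_grain) + T_mash
T_strike = (0.41/3.4)·(65.3 − 18.9) + 65.3

70.8953 °C


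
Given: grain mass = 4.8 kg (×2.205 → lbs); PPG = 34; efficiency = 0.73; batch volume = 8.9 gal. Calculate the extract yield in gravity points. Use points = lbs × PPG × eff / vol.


lbs = 4.8 × 2.205 = 10.5840
points = 10.5840 × 34 × 0.73 / 8.9

29.5163 points


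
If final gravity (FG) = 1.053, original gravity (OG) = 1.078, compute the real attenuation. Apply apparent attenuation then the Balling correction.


AA = (OG−FG)/(OG−1)·100;  RA = AA·0.8192
AA = (1.078 − 1.053)/(1.078 − 1)·100 = 32.0513
RA = 32.0513·0.8192

26.2564 %


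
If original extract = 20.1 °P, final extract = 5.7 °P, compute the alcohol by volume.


SG = 259/(259 − P);  ABV = (OG − FG)·131.25
OG = 259/(259 − 20.1) = 1.0841
FG = 259/(259 − 5.7) = 1.0225
ABV = (1.0841 − 1.0225)·131.25

8.0893 % ABV


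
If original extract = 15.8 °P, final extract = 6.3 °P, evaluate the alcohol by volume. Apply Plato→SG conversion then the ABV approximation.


SG = 259/(259 − P);  ABV = (OG − FG)·131.25
OG = 259/(259 − 15.8) = 1.0650
FG = 259/(259 − 6.3) = 1.0249
ABV = (1.0650 − 1.0249)·131.25

5.2548 % ABV


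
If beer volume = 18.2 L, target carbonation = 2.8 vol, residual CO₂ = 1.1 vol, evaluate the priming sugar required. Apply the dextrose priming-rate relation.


sugar = (target − residual)·4.0·V
sugar = (2.8 − 1.1)·4.0·18.2

123.7600 g


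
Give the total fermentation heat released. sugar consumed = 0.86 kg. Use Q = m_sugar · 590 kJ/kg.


Q = 0.86 · 590

507.4000 kJ


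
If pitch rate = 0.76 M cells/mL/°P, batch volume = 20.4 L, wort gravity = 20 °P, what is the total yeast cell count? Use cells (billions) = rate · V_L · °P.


cells = 0.76 · 20.4 · 20

310.0800 billion cells


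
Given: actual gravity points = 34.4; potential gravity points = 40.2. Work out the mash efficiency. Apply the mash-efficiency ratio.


efficiency = actual / potential × 100
efficiency = 34.4 / 40.2 × 100

85.5721 %


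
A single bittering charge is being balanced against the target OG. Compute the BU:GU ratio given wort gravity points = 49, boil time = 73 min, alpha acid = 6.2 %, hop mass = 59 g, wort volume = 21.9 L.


U = 1.65·0.000125^(GP/1000)·(1−e^(−0.04t))/4.15;  IBU = (α/100)·m·U·1000/V;  BU:GU = IBU/GP
U = 1.65·0.000125^(49/1000)·(1−e^(−0.04·73))/4.15 = 0.2422
IBU = (6.2/100)·59·0.2422·1000/21.9 = 40.4488
BU:GU = 40.4488/49

0.8255


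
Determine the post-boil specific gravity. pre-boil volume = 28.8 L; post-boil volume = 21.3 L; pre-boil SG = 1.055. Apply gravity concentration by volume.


SG_post = 1 + (SG_pre − 1)·V_pre/V_post
pts_pre = (1.055 − 1)·1000 = 55.0000
pts_post = 55.0000·28.8/21.3 = 74.3662
SG_post = 1 + 74.3662/1000

1.0744


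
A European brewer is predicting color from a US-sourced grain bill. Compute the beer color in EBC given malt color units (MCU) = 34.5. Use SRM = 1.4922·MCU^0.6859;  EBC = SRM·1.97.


SRM = 1.4922·34.5^0.6859 = 16.9284
EBC = 16.9284·1.97

33.3490 EBC


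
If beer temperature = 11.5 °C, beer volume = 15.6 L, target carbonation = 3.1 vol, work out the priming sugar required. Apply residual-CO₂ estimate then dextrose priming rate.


residual = 14.695·(0.01821 + 0.09011·e^(−0.04·T));  sugar = (target − residual)·4.0·V
residual = 14.695·(0.01821 + 0.09011·e^(−0.04·11.5)) = 1.1035
sugar = (3.1 − 1.1035)·4.0·15.6

124.5803 g


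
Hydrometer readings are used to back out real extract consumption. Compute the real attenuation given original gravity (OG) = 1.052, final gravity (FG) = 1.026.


AA = (OG−FG)/(OG−1)·100;  RA = AA·0.8192
AA = (1.052 − 1.026)/(1.052 − 1)·100 = 50.0000
RA = 50.0000·0.8192

40.9600 %


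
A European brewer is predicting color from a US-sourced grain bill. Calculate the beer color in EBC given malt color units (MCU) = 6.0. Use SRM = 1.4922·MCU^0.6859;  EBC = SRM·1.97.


SRM = 1.4922·6.0^0.6859 = 5.0999
EBC = 5.0999·1.97

10.0468 EBC


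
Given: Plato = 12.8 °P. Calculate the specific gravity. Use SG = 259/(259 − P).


SG = 259/(259 − 12.8)

1.0520


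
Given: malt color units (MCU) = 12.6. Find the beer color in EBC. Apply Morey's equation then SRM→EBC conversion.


SRM = 1.4922·MCU^0.6859;  EBC = SRM·1.97
SRM = 1.4922·12.6^0.6859 = 8.4834
EBC = 8.4834·1.97

16.7123 EBC


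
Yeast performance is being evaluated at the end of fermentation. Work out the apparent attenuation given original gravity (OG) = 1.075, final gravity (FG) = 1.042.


AA = (OG − FG)/(OG − 1) · 100
AA = (1.075 − 1.042)/(1.075 − 1) · 100

44.0000 %


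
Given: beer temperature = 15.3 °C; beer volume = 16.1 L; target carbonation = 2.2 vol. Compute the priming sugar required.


residual = 14.695·(0.01821 + 0.09011·e^(−0.04·T));  sugar = (target − residual)·4.0·V
residual = 14.695·(0.01821 + 0.09011·e^(−0.04·15.3)) = 0.9856
sugar = (2.2 − 0.9856)·4.0·16.1

78.2044 g


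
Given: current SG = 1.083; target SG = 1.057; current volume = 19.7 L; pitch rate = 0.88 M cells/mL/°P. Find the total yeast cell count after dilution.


V_w = V·((SG_c−1)/(SG_t−1)−1);  °P = 259 − 259/SG_t;  cells = rate·(V+V_w)·°P
V_w = 19.7·((1.083−1)/(1.057−1)−1) = 8.9860
V_final = 19.7 + 8.9860 = 28.6860
°P = 259 − 259/1.057 = 13.9669
cells = 0.88·28.6860·13.9669

352.5752 billion cells


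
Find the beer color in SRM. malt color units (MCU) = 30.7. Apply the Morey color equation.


SRM = 1.4922 · MCU^0.6859
SRM = 1.4922 · 30.7^0.6859

15.6263 SRM


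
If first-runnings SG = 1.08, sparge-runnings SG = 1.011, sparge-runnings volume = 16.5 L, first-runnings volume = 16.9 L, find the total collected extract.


total = Σ (SG_i − 1)·1000·V_i
first = (1.08 − 1)·1000·16.9 = 1352.0000
sparge = (1.011 − 1)·1000·16.5 = 181.5000
total = 1352.0000 + 181.5000

1533.5000 gravity·L


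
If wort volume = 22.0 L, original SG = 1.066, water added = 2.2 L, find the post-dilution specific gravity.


SG_new = 1 + (SG_old − 1)·V_old/(V_old + V_water)
pts = (1.066 − 1)·1000·22.0/(22.0 + 2.2) = 60.0000
SG_new = 1 + 60.0000/1000

1.0600


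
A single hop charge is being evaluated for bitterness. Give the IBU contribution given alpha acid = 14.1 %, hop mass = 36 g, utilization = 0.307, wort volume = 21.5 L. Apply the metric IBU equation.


IBU = (α/100)·mass·U·1000 / V
IBU = (14.1/100)·36·0.307·1000 / 21.5

72.4806 IBU


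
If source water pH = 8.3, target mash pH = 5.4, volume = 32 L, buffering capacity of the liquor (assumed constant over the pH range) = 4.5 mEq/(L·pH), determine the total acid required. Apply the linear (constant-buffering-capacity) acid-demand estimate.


acid = buffering capacity · (pH_source − pH_target) · V
acid = 4.5 · (8.3 − 5.4) · 32

417.6000 mEq


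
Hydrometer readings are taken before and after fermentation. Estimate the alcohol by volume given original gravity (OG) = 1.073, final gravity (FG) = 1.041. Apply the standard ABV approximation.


ABV = (OG − FG) · 131.25
ABV = (1.073 − 1.041) · 131.25

4.2000 % ABV


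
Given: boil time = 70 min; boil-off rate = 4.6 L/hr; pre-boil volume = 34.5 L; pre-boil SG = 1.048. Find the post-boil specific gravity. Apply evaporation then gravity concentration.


V_post = V_pre − rate·(t/60);  SG_post = 1 + (SG_pre−1)·V_pre/V_post
V_post = 34.5 − 4.6·(70/60) = 29.1333
SG_post = 1 + (1.048 − 1)·34.5/29.1333

1.0568


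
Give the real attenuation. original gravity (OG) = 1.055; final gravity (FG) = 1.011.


AA = (OG−FG)/(OG−1)·100;  RA = AA·0.8192
AA = (1.055 − 1.011)/(1.055 − 1)·100 = 80.0000
RA = 80.0000·0.8192

65.5360 %


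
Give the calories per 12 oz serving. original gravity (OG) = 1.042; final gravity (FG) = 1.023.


ABW = (OG−FG)·131.25·0.79/FG;  °P = 259 − 259/SG (for OG→OE and FG→AE);  RE = 0.1808·OE + 0.8192·AE;  Cal = (6.9·ABW + 4·(RE−0.1))·FG·3.55
ABW = (1.042 − 1.023)·131.25·0.79/1.023 = 1.9258
OE = 259 − 259/1.042 = 10.4395 °P
AE = 259 − 259/1.023 = 5.8231 °P
RE = 0.1808·10.4395 + 0.8192·5.8231 = 6.6577 °P
Cal = (6.9·1.9258 + 4·(6.6577−0.1))·1.023·3.55

143.5182 kcal


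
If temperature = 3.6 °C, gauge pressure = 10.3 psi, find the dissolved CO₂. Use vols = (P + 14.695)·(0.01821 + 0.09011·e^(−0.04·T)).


vols = (10.3 + 14.695)·(0.01821 + 0.09011·e^(−0.04·3.6))

2.4054 volumes


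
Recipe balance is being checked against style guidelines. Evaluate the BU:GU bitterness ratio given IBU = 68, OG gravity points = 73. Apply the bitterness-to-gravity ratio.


BU:GU = IBU / OG_points
BU:GU = 68 / 73

0.9315


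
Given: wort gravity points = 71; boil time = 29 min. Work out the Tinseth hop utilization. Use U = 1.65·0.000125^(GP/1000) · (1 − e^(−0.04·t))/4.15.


bigness = 1.65·0.000125^(71/1000) = 0.8717
boil_factor = (1 − e^(−0.04·29))/4.15 = 0.1654
U = 0.8717 · 0.1654

0.1442


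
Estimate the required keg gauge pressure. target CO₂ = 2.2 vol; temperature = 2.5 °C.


psi = vols/(0.01821 + 0.09011·e^(−0.04·T)) − 14.695
psi = 2.2/(0.01821 + 0.09011·e^(−0.04·2.5)) − 14.695

7.3613 psi


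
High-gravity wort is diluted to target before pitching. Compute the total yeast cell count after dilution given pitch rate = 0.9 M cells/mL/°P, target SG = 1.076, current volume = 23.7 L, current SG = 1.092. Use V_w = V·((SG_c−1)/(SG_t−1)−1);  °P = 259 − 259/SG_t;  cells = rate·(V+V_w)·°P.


V_w = 23.7·((1.092−1)/(1.076−1)−1) = 4.9895
V_final = 23.7 + 4.9895 = 28.6895
°P = 259 − 259/1.076 = 18.2937
cells = 0.9·28.6895·18.2937

472.3525 billion cells


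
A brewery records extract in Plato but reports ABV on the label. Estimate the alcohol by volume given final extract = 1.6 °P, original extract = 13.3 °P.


SG = 259/(259 − P);  ABV = (OG − FG)·131.25
OG = 259/(259 − 13.3) = 1.0541
FG = 259/(259 − 1.6) = 1.0062
ABV = (1.0541 − 1.0062)·131.25

6.2889 % ABV


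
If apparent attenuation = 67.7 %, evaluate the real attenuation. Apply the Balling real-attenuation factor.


RA = AA · 0.8192
RA = 67.7 · 0.8192

55.4598 %


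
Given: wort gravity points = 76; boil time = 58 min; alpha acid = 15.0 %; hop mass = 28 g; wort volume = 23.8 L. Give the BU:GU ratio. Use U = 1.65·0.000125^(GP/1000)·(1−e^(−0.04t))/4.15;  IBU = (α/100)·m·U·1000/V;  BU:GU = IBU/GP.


U = 1.65·0.000125^(76/1000)·(1−e^(−0.04·58))/4.15 = 0.1811
IBU = (15.0/100)·28·0.1811·1000/23.8 = 31.9557
BU:GU = 31.9557/76

0.4205


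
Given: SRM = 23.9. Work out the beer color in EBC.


EBC = SRM · 1.97
EBC = 23.9 · 1.97

47.0830 EBC


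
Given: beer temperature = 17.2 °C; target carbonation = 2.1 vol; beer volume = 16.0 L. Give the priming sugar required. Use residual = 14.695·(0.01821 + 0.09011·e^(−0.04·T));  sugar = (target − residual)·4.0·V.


residual = 14.695·(0.01821 + 0.09011·e^(−0.04·17.2)) = 0.9331
sugar = (2.1 − 0.9331)·4.0·16.0

74.6819 g


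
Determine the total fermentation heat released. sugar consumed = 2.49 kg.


Q = m_sugar · 590 kJ/kg
Q = 2.49 · 590

1469.1000 kJ


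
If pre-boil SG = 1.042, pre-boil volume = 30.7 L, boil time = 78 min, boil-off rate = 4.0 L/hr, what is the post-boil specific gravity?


V_post = V_pre − rate·(t/60);  SG_post = 1 + (SG_pre−1)·V_pre/V_post
V_post = 30.7 − 4.0·(78/60) = 25.5000
SG_post = 1 + (1.042 − 1)·30.7/25.5000

1.0506


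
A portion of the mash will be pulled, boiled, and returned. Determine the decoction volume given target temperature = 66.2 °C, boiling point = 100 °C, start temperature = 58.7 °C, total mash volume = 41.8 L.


V_dec = V_total·(T_target − T_start)/(T_boil − T_start)
V_dec = 41.8·(66.2 − 58.7)/(100 − 58.7)

7.5908 L


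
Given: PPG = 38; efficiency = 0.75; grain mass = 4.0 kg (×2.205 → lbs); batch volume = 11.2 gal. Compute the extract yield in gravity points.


points = lbs × PPG × eff / vol
lbs = 4.0 × 2.205 = 8.8200
points = 8.8200 × 38 × 0.75 / 11.2

22.4438 points


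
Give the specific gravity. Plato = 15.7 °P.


SG = 259/(259 − P)
SG = 259/(259 − 15.7)

1.0645


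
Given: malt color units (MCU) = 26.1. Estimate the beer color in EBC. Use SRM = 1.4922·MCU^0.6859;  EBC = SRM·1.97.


SRM = 1.4922·26.1^0.6859 = 13.9798
EBC = 13.9798·1.97

27.5402 EBC


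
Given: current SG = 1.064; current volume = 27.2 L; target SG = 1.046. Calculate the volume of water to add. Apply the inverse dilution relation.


V_water = V·((SG_curr − 1)/(SG_target − 1) − 1)
V_water = 27.2·((1.064 − 1)/(1.046 − 1) − 1)

10.6435 L


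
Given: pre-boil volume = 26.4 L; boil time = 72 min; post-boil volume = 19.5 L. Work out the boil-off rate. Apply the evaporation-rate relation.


rate = (V_pre − V_post) / (t_min/60)
rate = (26.4 − 19.5) / (72/60)

5.7500 L/hr


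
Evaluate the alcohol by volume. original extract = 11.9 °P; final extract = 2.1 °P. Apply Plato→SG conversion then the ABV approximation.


SG = 259/(259 − P);  ABV = (OG − FG)·131.25
OG = 259/(259 − 11.9) = 1.0482
FG = 259/(259 − 2.1) = 1.0082
ABV = (1.0482 − 1.0082)·131.25

5.2479 % ABV


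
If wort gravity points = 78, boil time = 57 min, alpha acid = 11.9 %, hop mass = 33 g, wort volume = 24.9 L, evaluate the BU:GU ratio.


U = 1.65·0.000125^(GP/1000)·(1−e^(−0.04t))/4.15;  IBU = (α/100)·m·U·1000/V;  BU:GU = IBU/GP
U = 1.65·0.000125^(78/1000)·(1−e^(−0.04·57))/4.15 = 0.1771
IBU = (11.9/100)·33·0.1771·1000/24.9 = 27.9251
BU:GU = 27.9251/78

0.3580


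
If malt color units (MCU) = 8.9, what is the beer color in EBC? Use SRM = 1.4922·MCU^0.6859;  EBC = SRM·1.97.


SRM = 1.4922·8.9^0.6859 = 6.6836
EBC = 6.6836·1.97

13.1668 EBC


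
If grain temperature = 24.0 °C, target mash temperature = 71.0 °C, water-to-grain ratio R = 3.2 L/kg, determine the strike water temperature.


T_strike = (0.41/R)·(T_mash − T_grain) + T_mash
T_strike = (0.41/3.2)·(71.0 − 24.0) + 71.0

77.0219 °C


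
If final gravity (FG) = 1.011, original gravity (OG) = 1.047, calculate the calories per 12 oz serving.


ABW = (OG−FG)·131.25·0.79/FG;  °P = 259 − 259/SG (for OG→OE and FG→AE);  RE = 0.1808·OE + 0.8192·AE;  Cal = (6.9·ABW + 4·(RE−0.1))·FG·3.55
ABW = (1.047 − 1.011)·131.25·0.79/1.011 = 3.6921
OE = 259 − 259/1.047 = 11.6266 °P
AE = 259 − 259/1.011 = 2.8180 °P
RE = 0.1808·11.6266 + 0.8192·2.8180 = 4.4106 °P
Cal = (6.9·3.6921 + 4·(4.4106−0.1))·1.011·3.55

153.3174 kcal


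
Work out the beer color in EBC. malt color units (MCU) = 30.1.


SRM = 1.4922·MCU^0.6859;  EBC = SRM·1.97
SRM = 1.4922·30.1^0.6859 = 15.4161
EBC = 15.4161·1.97

30.3698 EBC


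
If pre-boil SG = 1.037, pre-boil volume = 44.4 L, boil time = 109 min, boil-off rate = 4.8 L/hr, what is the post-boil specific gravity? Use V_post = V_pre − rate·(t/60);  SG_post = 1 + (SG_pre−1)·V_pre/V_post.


V_post = 44.4 − 4.8·(109/60) = 35.6800
SG_post = 1 + (1.037 − 1)·44.4/35.6800

1.0460


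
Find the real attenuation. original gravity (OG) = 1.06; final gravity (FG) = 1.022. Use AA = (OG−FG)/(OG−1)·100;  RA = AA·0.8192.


AA = (1.06 − 1.022)/(1.06 − 1)·100 = 63.3333
RA = 63.3333·0.8192

51.8827 %


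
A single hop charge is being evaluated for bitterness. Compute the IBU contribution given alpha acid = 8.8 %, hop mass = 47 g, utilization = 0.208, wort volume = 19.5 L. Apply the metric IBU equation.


IBU = (α/100)·mass·U·1000 / V
IBU = (8.8/100)·47·0.208·1000 / 19.5

44.1173 IBU


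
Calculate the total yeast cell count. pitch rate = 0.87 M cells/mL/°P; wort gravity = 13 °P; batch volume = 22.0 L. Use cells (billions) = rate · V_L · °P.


cells = 0.87 · 22.0 · 13

248.8200 billion cells


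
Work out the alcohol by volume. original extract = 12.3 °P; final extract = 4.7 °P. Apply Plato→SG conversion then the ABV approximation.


SG = 259/(259 − P);  ABV = (OG − FG)·131.25
OG = 259/(259 − 12.3) = 1.0499
FG = 259/(259 − 4.7) = 1.0185
ABV = (1.0499 − 1.0185)·131.25

4.1181 % ABV


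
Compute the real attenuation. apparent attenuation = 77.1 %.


RA = AA · 0.8192
RA = 77.1 · 0.8192

63.1603 %


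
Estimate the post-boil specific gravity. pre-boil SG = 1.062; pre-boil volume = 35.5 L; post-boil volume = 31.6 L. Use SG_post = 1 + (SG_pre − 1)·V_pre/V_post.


pts_pre = (1.062 − 1)·1000 = 62.0000
pts_post = 62.0000·35.5/31.6 = 69.6519
SG_post = 1 + 69.6519/1000

1.0697


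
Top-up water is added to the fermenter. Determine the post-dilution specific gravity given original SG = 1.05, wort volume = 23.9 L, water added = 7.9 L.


SG_new = 1 + (SG_old − 1)·V_old/(V_old + V_water)
pts = (1.05 − 1)·1000·23.9/(23.9 + 7.9) = 37.5786
SG_new = 1 + 37.5786/1000

1.0376


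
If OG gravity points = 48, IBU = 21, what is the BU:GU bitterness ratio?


BU:GU = IBU / OG_points
BU:GU = 21 / 48

0.4375


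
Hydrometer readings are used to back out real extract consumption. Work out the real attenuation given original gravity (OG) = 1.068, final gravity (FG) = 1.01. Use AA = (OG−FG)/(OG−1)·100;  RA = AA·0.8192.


AA = (1.068 − 1.01)/(1.068 − 1)·100 = 85.2941
RA = 85.2941·0.8192

69.8729 %


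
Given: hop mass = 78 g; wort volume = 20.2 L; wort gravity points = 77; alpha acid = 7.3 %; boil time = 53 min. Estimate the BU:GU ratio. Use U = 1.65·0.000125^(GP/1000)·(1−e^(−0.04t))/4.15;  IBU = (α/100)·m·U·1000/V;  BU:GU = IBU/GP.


U = 1.65·0.000125^(77/1000)·(1−e^(−0.04·53))/4.15 = 0.1751
IBU = (7.3/100)·78·0.1751·1000/20.2 = 49.3664
BU:GU = 49.3664/77

0.6411


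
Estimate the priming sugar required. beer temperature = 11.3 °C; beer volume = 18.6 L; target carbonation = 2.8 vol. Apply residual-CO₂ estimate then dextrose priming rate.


residual = 14.695·(0.01821 + 0.09011·e^(−0.04·T));  sugar = (target − residual)·4.0·V
residual = 14.695·(0.01821 + 0.09011·e^(−0.04·11.3)) = 1.1102
sugar = (2.8 − 1.1102)·4.0·18.6

125.7185 g


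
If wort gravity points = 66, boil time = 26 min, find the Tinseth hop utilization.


U = 1.65·0.000125^(GP/1000) · (1 − e^(−0.04·t))/4.15
bigness = 1.65·0.000125^(66/1000) = 0.9118
boil_factor = (1 − e^(−0.04·26))/4.15 = 0.1558
U = 0.9118 · 0.1558

0.1420


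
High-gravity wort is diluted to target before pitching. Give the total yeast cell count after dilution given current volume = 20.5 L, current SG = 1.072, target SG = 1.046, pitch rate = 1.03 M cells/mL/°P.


V_w = V·((SG_c−1)/(SG_t−1)−1);  °P = 259 − 259/SG_t;  cells = rate·(V+V_w)·°P
V_w = 20.5·((1.072−1)/(1.046−1)−1) = 11.5870
V_final = 20.5 + 11.5870 = 32.0870
°P = 259 − 259/1.046 = 11.3901
cells = 1.03·32.0870·11.3901

376.4364 billion cells


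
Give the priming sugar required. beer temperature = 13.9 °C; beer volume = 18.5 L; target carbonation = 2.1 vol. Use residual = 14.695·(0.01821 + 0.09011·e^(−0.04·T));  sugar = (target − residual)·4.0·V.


residual = 14.695·(0.01821 + 0.09011·e^(−0.04·13.9)) = 1.0270
sugar = (2.1 − 1.0270)·4.0·18.5

79.4017 g


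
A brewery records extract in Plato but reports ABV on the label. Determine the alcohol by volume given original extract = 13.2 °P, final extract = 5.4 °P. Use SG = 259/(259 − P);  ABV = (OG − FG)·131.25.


OG = 259/(259 − 13.2) = 1.0537
FG = 259/(259 − 5.4) = 1.0213
ABV = (1.0537 − 1.0213)·131.25

4.2537 % ABV


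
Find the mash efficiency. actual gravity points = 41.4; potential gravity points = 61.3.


efficiency = actual / potential × 100
efficiency = 41.4 / 61.3 × 100

67.5367 %


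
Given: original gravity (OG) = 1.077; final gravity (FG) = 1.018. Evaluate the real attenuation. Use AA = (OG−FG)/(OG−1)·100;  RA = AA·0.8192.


AA = (1.077 − 1.018)/(1.077 − 1)·100 = 76.6234
RA = 76.6234·0.8192

62.7699 %


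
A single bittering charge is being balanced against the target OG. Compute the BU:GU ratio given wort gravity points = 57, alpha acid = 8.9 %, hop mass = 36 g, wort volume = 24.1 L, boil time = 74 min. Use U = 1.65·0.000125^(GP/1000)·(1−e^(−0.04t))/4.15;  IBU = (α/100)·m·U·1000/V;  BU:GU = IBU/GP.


U = 1.65·0.000125^(57/1000)·(1−e^(−0.04·74))/4.15 = 0.2259
IBU = (8.9/100)·36·0.2259·1000/24.1 = 30.0280
BU:GU = 30.0280/57

0.5268


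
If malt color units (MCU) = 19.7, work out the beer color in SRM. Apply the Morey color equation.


SRM = 1.4922 · MCU^0.6859
SRM = 1.4922 · 19.7^0.6859

11.5266 SRM


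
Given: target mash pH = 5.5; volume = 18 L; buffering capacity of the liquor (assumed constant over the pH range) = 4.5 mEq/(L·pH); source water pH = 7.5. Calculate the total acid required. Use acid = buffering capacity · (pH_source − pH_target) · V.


acid = 4.5 · (7.5 − 5.5) · 18

162.0000 mEq


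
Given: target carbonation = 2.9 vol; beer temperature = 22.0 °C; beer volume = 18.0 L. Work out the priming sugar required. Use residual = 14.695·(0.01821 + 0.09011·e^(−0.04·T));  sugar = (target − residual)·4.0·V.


residual = 14.695·(0.01821 + 0.09011·e^(−0.04·22.0)) = 0.8168
sugar = (2.9 − 0.8168)·4.0·18.0

149.9877 g


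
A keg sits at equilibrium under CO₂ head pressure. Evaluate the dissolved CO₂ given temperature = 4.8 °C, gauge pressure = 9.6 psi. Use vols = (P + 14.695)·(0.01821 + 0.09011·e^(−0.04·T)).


vols = (9.6 + 14.695)·(0.01821 + 0.09011·e^(−0.04·4.8))

2.2492 volumes


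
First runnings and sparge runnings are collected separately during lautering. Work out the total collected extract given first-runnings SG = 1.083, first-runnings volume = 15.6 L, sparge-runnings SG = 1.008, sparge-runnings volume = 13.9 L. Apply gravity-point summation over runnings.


total = Σ (SG_i − 1)·1000·V_i
first = (1.083 − 1)·1000·15.6 = 1294.8000
sparge = (1.008 − 1)·1000·13.9 = 111.2000
total = 1294.8000 + 111.2000

1406.0000 gravity·L


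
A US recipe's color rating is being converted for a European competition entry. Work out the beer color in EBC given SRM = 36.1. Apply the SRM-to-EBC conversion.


EBC = SRM · 1.97
EBC = 36.1 · 1.97

71.1170 EBC


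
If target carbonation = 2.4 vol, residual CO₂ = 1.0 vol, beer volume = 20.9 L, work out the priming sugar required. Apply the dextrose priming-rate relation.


sugar = (target − residual)·4.0·V
sugar = (2.4 − 1.0)·4.0·20.9

117.0400 g


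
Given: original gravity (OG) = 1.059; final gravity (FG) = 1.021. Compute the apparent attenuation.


AA = (OG − FG)/(OG − 1) · 100
AA = (1.059 − 1.021)/(1.059 − 1) · 100

64.4068 %


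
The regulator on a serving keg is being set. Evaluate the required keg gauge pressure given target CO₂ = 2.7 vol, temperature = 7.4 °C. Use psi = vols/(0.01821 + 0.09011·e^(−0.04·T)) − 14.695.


psi = 2.7/(0.01821 + 0.09011·e^(−0.04·7.4)) − 14.695

16.9830 psi


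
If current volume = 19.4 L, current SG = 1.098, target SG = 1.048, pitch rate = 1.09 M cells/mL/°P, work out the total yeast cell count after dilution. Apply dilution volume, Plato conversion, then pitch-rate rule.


V_w = V·((SG_c−1)/(SG_t−1)−1);  °P = 259 − 259/SG_t;  cells = rate·(V+V_w)·°P
V_w = 19.4·((1.098−1)/(1.048−1)−1) = 20.2083
V_final = 19.4 + 20.2083 = 39.6083
°P = 259 − 259/1.048 = 11.8626
cells = 1.09·39.6083·11.8626

512.1448 billion cells


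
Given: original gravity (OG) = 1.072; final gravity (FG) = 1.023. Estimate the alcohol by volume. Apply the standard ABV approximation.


ABV = (OG − FG) · 131.25
ABV = (1.072 − 1.023) · 131.25

6.4313 % ABV


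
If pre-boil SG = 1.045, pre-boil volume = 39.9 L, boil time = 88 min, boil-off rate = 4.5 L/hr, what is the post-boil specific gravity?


V_post = V_pre − rate·(t/60);  SG_post = 1 + (SG_pre−1)·V_pre/V_post
V_post = 39.9 − 4.5·(88/60) = 33.3000
SG_post = 1 + (1.045 − 1)·39.9/33.3000

1.0539


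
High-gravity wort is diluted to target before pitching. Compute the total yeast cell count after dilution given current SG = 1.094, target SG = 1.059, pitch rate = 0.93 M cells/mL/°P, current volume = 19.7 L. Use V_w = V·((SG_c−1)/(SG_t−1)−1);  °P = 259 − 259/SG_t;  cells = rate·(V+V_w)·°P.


V_w = 19.7·((1.094−1)/(1.059−1)−1) = 11.6864
V_final = 19.7 + 11.6864 = 31.3864
°P = 259 − 259/1.059 = 14.4297
cells = 0.93·31.3864·14.4297

421.1927 billion cells


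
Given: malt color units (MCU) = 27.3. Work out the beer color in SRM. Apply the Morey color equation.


SRM = 1.4922 · MCU^0.6859
SRM = 1.4922 · 27.3^0.6859

14.4175 SRM


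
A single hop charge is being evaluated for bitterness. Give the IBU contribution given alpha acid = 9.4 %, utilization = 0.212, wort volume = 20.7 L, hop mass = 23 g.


IBU = (α/100)·mass·U·1000 / V
IBU = (9.4/100)·23·0.212·1000 / 20.7

22.1422 IBU


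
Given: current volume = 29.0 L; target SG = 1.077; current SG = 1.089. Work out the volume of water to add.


V_water = V·((SG_curr − 1)/(SG_target − 1) − 1)
V_water = 29.0·((1.089 − 1)/(1.077 − 1) − 1)

4.5195 L


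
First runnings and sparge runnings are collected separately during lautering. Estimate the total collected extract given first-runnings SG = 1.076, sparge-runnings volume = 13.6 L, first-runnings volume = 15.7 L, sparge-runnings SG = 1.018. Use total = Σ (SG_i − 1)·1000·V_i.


first = (1.076 − 1)·1000·15.7 = 1193.2000
sparge = (1.018 − 1)·1000·13.6 = 244.8000
total = 1193.2000 + 244.8000

1438.0000 gravity·L


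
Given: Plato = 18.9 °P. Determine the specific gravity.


SG = 259/(259 − P)
SG = 259/(259 − 18.9)

1.0787


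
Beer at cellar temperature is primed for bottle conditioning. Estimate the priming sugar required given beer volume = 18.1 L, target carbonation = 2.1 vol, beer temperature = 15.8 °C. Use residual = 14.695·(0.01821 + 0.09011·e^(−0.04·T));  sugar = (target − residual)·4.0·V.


residual = 14.695·(0.01821 + 0.09011·e^(−0.04·15.8)) = 0.9714
sugar = (2.1 − 0.9714)·4.0·18.1

81.7087 g


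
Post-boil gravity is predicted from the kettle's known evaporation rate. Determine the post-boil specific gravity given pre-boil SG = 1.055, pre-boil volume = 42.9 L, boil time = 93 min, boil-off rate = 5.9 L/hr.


V_post = V_pre − rate·(t/60);  SG_post = 1 + (SG_pre−1)·V_pre/V_post
V_post = 42.9 − 5.9·(93/60) = 33.7550
SG_post = 1 + (1.055 − 1)·42.9/33.7550

1.0699


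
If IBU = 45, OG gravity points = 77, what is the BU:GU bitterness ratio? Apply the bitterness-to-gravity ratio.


BU:GU = IBU / OG_points
BU:GU = 45 / 77

0.5844


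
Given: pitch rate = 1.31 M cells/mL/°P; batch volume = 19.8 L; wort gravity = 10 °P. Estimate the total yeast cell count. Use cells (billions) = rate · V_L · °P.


cells = 1.31 · 19.8 · 10

259.3800 billion cells


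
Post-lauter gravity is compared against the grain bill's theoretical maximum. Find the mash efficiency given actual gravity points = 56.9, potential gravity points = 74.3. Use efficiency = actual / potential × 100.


efficiency = 56.9 / 74.3 × 100

76.5814 %


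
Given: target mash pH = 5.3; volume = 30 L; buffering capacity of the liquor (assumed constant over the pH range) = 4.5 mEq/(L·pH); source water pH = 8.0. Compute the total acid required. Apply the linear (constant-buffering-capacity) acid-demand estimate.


acid = buffering capacity · (pH_source − pH_target) · V
acid = 4.5 · (8.0 − 5.3) · 30

364.5000 mEq


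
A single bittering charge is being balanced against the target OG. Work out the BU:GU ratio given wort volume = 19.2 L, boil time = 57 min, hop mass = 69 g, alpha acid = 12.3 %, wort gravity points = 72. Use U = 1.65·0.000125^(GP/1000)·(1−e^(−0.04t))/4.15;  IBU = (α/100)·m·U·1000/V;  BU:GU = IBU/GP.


U = 1.65·0.000125^(72/1000)·(1−e^(−0.04·57))/4.15 = 0.1869
IBU = (12.3/100)·69·0.1869·1000/19.2 = 82.6048
BU:GU = 82.6048/72

1.1473


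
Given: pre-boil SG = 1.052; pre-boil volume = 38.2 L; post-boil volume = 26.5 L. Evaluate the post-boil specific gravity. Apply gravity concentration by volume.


SG_post = 1 + (SG_pre − 1)·V_pre/V_post
pts_pre = (1.052 − 1)·1000 = 52.0000
pts_post = 52.0000·38.2/26.5 = 74.9585
SG_post = 1 + 74.9585/1000

1.0750
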